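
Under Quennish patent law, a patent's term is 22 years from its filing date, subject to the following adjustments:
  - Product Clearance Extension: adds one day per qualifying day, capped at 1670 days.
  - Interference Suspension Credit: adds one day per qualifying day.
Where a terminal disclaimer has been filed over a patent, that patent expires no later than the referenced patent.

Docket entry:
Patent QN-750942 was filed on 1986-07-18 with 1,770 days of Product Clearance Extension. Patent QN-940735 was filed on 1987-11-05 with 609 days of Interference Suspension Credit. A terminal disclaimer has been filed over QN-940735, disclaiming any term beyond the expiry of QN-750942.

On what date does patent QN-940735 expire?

Natural term of QN-940735:
  Base: filing + 22 years → 5 November 2009.
  Interference Suspension Credit: +609 days → 7 July 2011.
Expiry of referenced patent QN-750942:
  Base: filing + 22 years → 18 July 2008.
  Product Clearance Extension: 1770 days claimed exceeds the 1670-day cap, so +1670 days → 12 February 2013.
Terminal disclaimer: QN-940735 expires on the earlier of 7 July 2011 and 12 February 2013.

2011-07-07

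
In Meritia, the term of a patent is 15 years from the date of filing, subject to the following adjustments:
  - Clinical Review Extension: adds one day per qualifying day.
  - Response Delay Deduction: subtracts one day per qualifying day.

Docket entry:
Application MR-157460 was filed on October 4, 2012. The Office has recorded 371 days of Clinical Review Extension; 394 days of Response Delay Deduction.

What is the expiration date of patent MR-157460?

September 11, 2027

Base term: filing date + 15 years → 4 October 2027.
Clinical Review Extension: +371 days → 9 October 2028.
Response Delay Deduction: −394 days → 11 September 2027.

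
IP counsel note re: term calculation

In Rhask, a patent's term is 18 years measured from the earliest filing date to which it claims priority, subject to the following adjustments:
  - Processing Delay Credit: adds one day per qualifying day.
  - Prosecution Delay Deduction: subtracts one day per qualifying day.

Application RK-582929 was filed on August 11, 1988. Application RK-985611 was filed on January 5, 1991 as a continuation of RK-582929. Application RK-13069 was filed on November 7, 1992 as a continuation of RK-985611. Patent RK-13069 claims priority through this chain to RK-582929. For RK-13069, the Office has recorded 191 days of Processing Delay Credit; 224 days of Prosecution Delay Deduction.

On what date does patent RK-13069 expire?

2006-07-09

Earliest priority filing: 11 August 1988.
Base term: 11 August 1988 + 18 years → 11 August 2006.
Processing Delay Credit: +191 days → 18 February 2007.
Prosecution Delay Deduction: −224 days → 9 July 2006.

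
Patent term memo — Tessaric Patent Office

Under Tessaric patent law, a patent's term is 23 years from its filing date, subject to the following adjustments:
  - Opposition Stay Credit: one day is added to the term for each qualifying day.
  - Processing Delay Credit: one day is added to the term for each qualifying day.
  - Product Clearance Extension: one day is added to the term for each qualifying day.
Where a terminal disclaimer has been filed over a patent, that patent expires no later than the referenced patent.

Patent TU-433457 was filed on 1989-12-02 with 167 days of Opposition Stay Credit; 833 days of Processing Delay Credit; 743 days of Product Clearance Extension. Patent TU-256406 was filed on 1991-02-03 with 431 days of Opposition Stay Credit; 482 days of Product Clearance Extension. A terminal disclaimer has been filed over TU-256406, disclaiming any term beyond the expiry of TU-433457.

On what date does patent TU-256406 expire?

August 4, 2016

Natural term of TU-256406:
  Base: filing + 23 years → 3 February 2014.
  Opposition Stay Credit: +431 days → 10 April 2015.
  Product Clearance Extension: +482 days → 4 August 2016.
Expiry of referenced patent TU-433457:
  Base: filing + 23 years → 2 December 2012.
  Opposition Stay Credit: +167 days → 18 May 2013.
  Processing Delay Credit: +833 days → 29 August 2015.
  Product Clearance Extension: +743 days → 10 September 2017.
Terminal disclaimer: TU-256406 expires on the earlier of 4 August 2016 and 10 September 2017.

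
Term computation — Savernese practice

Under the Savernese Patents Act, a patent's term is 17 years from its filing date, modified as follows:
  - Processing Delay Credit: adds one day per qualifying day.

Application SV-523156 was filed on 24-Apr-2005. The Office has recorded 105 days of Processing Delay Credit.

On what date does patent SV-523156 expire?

Base term: filing date + 17 years → 24 April 2022.
Processing Delay Credit: +105 days → 7 August 2022.

2022-08-07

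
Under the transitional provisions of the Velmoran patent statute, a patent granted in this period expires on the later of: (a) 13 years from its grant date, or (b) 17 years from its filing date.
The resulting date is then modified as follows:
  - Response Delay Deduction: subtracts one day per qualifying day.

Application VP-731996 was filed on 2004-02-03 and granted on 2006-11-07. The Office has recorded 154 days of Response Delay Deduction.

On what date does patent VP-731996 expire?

(a) grant + 13 years → 7 November 2019.
(b) filing + 17 years → 3 February 2021.
Later of the two: 3 February 2021.
Response Delay Deduction: −154 days → 2 September 2020.

2020-09-02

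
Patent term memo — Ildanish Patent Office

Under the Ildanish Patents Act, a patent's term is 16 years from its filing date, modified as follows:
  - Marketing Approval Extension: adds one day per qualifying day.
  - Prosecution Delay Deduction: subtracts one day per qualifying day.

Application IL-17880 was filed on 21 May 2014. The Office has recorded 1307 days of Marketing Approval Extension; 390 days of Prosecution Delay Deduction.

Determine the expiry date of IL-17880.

November 23, 2032

Base term: filing date + 16 years → 21 May 2030.
Marketing Approval Extension: +1307 days → 18 December 2033.
Prosecution Delay Deduction: −390 days → 23 November 2032.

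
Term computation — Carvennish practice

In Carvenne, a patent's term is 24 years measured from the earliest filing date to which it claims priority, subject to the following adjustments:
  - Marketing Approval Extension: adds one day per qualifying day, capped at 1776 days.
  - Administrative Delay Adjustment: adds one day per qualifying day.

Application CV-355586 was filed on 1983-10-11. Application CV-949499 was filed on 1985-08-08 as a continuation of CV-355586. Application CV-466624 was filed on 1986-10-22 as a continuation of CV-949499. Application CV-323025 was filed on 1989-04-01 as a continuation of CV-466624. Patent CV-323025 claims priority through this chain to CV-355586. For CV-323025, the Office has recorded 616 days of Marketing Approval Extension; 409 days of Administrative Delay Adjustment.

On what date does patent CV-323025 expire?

Earliest priority filing: 11 October 1983.
Base term: 11 October 1983 + 24 years → 11 October 2007.
Marketing Approval Extension: 616 days (within the 1776-day cap) → +616 days → 18 June 2009.
Administrative Delay Adjustment: +409 days → 1 August 2010.

August 1, 2010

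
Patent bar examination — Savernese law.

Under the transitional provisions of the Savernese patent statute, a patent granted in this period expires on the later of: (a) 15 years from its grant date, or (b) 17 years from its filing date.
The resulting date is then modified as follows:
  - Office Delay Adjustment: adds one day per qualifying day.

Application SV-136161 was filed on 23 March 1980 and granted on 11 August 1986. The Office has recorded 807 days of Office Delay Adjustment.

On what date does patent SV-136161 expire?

2003-10-27

(a) grant + 15 years → 11 August 2001.
(b) filing + 17 years → 23 March 1997.
Later of the two: 11 August 2001.
Office Delay Adjustment: +807 days → 27 October 2003.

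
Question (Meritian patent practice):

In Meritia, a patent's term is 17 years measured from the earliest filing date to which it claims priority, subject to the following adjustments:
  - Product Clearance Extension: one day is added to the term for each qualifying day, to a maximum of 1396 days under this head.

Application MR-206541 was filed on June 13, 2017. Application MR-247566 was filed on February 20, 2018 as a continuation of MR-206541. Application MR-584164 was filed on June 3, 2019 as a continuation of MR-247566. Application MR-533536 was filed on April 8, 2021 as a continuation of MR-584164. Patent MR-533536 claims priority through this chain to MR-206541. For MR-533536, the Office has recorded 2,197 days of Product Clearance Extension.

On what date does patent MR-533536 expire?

Earliest priority filing: 13 June 2017.
Base term: 13 June 2017 + 17 years → 13 June 2034.
Product Clearance Extension: 2197 days claimed exceeds the 1396-day cap, so +1396 days → 9 April 2038.

2038-04-09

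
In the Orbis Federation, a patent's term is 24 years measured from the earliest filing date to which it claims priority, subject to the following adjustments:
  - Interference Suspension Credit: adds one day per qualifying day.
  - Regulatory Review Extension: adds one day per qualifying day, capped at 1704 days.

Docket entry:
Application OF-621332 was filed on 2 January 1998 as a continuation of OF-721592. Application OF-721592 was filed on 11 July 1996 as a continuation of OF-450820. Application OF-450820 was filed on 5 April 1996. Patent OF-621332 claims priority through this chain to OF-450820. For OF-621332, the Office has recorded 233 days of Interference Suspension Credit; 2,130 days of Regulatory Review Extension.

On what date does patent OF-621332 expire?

Earliest priority filing: 5 April 1996.
Base term: 5 April 1996 + 24 years → 5 April 2020.
Interference Suspension Credit: +233 days → 24 November 2020.
Regulatory Review Extension: 2130 days claimed exceeds the 1704-day cap, so +1704 days → 25 July 2025.

2025-07-25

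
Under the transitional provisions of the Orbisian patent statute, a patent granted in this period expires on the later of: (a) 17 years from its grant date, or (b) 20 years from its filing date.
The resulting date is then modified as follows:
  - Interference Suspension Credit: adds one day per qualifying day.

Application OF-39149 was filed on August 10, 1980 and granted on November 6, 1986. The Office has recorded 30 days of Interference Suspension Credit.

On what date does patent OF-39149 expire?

2003-12-06

(a) grant + 17 years → 6 November 2003.
(b) filing + 20 years → 10 August 2000.
Later of the two: 6 November 2003.
Interference Suspension Credit: +30 days → 6 December 2003.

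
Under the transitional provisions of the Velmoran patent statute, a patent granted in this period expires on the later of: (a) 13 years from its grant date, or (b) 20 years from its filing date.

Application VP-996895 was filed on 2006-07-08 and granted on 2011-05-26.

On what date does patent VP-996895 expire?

(a) grant + 13 years → 26 May 2024.
(b) filing + 20 years → 8 July 2026.
Later of the two: 8 July 2026.

July 8, 2026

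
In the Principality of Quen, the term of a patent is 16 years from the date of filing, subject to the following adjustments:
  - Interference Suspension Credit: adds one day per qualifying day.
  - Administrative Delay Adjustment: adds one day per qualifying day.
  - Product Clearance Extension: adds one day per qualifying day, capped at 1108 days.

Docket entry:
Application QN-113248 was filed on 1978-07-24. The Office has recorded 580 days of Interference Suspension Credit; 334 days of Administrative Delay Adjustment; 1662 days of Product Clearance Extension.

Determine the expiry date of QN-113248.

2000-02-05

Base term: filing date + 16 years → 24 July 1994.
Interference Suspension Credit: +580 days → 24 February 1996.
Administrative Delay Adjustment: +334 days → 23 January 1997.
Product Clearance Extension: 1662 days claimed exceeds the 1108-day cap, so +1108 days → 5 February 2000.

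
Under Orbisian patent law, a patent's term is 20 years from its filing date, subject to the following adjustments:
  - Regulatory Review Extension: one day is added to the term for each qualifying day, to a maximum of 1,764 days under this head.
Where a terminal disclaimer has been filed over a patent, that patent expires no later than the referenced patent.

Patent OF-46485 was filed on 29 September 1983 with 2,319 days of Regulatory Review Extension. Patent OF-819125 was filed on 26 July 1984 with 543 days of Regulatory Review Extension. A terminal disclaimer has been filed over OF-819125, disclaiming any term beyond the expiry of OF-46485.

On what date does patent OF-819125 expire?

Natural term of OF-819125:
  Base: filing + 20 years → 26 July 2004.
  Regulatory Review Extension: 543 days (within the 1764-day cap) → +543 days → 20 January 2006.
Expiry of referenced patent OF-46485:
  Base: filing + 20 years → 29 September 2003.
  Regulatory Review Extension: 2319 days claimed exceeds the 1764-day cap, so +1764 days → 28 July 2008.
Terminal disclaimer: OF-819125 expires on the earlier of 20 January 2006 and 28 July 2008.

2006-01-20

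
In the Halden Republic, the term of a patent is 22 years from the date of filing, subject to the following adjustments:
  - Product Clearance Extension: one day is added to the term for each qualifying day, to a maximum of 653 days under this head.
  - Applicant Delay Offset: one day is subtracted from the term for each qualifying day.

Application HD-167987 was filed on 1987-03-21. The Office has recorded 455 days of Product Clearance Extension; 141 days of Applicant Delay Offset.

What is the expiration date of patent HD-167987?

2010-01-29

Base term: filing date + 22 years → 21 March 2009.
Product Clearance Extension: 455 days (within the 653-day cap) → +455 days → 19 June 2010.
Applicant Delay Offset: −141 days → 29 January 2010.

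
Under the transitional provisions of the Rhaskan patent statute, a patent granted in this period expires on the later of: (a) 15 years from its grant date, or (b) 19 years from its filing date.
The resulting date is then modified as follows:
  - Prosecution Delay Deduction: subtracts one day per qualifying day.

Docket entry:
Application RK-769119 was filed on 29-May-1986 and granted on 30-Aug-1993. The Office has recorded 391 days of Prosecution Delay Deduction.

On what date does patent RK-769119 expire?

(a) grant + 15 years → 30 August 2008.
(b) filing + 19 years → 29 May 2005.
Later of the two: 30 August 2008.
Prosecution Delay Deduction: −391 days → 5 August 2007.

August 5, 2007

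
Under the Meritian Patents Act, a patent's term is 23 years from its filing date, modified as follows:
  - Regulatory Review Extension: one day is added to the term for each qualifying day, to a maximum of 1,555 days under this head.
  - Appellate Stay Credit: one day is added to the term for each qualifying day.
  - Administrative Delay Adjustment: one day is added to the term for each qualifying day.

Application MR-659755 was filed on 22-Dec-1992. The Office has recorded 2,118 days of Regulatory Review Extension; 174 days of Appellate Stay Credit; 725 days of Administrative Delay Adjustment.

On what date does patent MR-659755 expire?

Base term: filing date + 23 years → 22 December 2015.
Regulatory Review Extension: 2118 days claimed exceeds the 1555-day cap, so +1555 days → 25 March 2020.
Appellate Stay Credit: +174 days → 15 September 2020.
Administrative Delay Adjustment: +725 days → 10 September 2022.

September 10, 2022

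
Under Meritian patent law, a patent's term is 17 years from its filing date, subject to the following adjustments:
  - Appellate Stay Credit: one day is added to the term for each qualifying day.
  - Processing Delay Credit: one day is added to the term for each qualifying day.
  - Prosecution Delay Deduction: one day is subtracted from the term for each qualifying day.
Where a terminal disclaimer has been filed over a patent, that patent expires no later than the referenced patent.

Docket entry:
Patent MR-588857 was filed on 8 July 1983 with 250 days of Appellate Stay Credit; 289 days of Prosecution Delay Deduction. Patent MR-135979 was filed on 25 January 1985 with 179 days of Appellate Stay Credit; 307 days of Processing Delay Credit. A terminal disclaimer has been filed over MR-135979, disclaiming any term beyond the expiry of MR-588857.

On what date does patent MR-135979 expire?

2000-05-30

Natural term of MR-135979:
  Base: filing + 17 years → 25 January 2002.
  Appellate Stay Credit: +179 days → 23 July 2002.
  Processing Delay Credit: +307 days → 26 May 2003.
Expiry of referenced patent MR-588857:
  Base: filing + 17 years → 8 July 2000.
  Appellate Stay Credit: +250 days → 15 March 2001.
  Prosecution Delay Deduction: −289 days → 30 May 2000.
Terminal disclaimer: MR-135979 expires on the earlier of 26 May 2003 and 30 May 2000.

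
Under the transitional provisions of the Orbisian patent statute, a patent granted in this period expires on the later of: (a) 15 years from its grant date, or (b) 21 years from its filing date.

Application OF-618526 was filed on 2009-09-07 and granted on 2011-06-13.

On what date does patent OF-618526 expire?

2030-09-07

(a) grant + 15 years → 13 June 2026.
(b) filing + 21 years → 7 September 2030.
Later of the two: 7 September 2030.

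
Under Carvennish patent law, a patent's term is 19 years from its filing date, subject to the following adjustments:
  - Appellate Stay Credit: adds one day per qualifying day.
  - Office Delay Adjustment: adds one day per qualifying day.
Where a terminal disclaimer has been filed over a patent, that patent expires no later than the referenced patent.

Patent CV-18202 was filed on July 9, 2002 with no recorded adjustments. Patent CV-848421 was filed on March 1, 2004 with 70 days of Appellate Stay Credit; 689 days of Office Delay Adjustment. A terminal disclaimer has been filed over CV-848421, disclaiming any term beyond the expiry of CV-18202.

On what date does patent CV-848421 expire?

2021-07-09

Natural term of CV-848421:
  Base: filing + 19 years → 1 March 2023.
  Appellate Stay Credit: +70 days → 10 May 2023.
  Office Delay Adjustment: +689 days → 29 March 2025.
Expiry of referenced patent CV-18202:
  Base: filing + 19 years → 9 July 2021.
Terminal disclaimer: CV-848421 expires on the earlier of 29 March 2025 and 9 July 2021.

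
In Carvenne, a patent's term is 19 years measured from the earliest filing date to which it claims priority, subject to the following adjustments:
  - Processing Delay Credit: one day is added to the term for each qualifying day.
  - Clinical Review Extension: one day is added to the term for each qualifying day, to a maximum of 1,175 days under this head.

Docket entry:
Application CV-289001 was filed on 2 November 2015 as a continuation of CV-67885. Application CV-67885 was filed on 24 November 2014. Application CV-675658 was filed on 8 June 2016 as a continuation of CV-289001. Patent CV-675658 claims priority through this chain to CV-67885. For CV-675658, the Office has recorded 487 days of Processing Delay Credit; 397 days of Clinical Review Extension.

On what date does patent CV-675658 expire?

April 26, 2036

Earliest priority filing: 24 November 2014.
Base term: 24 November 2014 + 19 years → 24 November 2033.
Processing Delay Credit: +487 days → 26 March 2035.
Clinical Review Extension: 397 days (within the 1175-day cap) → +397 days → 26 April 2036.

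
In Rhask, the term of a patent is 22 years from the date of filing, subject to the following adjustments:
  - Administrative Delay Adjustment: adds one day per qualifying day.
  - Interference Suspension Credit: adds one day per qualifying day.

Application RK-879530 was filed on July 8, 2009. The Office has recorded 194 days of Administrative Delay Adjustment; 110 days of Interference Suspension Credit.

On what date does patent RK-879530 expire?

2032-05-07

Base term: filing date + 22 years → 8 July 2031.
Administrative Delay Adjustment: +194 days → 18 January 2032.
Interference Suspension Credit: +110 days → 7 May 2032.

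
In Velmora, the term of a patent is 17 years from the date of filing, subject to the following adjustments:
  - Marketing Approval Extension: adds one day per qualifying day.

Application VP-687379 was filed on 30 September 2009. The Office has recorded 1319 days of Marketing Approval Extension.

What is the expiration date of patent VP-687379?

May 11, 2030

Base term: filing date + 17 years → 30 September 2026.
Marketing Approval Extension: +1319 days → 11 May 2030.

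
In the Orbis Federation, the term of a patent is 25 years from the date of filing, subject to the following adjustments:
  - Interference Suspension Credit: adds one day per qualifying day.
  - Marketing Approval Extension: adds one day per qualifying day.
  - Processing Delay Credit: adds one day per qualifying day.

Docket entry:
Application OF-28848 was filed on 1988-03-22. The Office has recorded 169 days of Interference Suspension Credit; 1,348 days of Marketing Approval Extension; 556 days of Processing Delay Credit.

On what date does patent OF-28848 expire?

2018-11-24

Base term: filing date + 25 years → 22 March 2013.
Interference Suspension Credit: +169 days → 7 September 2013.
Marketing Approval Extension: +1348 days → 17 May 2017.
Processing Delay Credit: +556 days → 24 November 2018.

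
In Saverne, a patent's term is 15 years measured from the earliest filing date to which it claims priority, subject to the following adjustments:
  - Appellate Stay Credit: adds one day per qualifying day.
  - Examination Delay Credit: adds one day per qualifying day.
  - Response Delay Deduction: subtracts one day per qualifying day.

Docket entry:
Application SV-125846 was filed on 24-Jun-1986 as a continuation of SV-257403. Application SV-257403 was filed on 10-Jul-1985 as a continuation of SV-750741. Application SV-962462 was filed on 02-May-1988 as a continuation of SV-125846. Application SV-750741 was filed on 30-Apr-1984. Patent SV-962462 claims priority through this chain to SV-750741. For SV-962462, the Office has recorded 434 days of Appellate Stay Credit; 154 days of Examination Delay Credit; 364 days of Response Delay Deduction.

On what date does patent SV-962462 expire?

Earliest priority filing: 30 April 1984.
Base term: 30 April 1984 + 15 years → 30 April 1999.
Appellate Stay Credit: +434 days → 7 July 2000.
Examination Delay Credit: +154 days → 8 December 2000.
Response Delay Deduction: −364 days → 10 December 1999.

December 10, 1999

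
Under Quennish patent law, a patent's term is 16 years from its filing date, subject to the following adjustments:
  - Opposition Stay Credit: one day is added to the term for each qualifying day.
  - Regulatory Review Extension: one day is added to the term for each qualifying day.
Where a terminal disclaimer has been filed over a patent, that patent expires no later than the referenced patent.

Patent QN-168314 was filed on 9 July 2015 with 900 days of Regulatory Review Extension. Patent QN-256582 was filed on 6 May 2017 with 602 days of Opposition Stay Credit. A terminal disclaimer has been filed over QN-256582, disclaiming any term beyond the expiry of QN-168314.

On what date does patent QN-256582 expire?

Natural term of QN-256582:
  Base: filing + 16 years → 6 May 2033.
  Opposition Stay Credit: +602 days → 29 December 2034.
Expiry of referenced patent QN-168314:
  Base: filing + 16 years → 9 July 2031.
  Regulatory Review Extension: +900 days → 25 December 2033.
Terminal disclaimer: QN-256582 expires on the earlier of 29 December 2034 and 25 December 2033.

December 25, 2033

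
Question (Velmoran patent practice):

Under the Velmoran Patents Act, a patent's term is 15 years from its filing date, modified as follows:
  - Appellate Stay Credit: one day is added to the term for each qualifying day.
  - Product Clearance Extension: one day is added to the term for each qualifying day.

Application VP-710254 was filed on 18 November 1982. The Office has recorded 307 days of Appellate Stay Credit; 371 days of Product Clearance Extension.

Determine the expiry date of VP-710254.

Base term: filing date + 15 years → 18 November 1997.
Appellate Stay Credit: +307 days → 21 September 1998.
Product Clearance Extension: +371 days → 27 September 1999.

September 27, 1999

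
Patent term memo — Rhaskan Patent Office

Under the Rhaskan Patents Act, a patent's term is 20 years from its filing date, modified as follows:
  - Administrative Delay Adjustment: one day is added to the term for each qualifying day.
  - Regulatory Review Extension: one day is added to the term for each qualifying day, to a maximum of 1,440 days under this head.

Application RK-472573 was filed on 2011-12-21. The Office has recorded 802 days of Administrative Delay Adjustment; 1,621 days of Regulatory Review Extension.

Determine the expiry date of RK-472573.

February 9, 2038

Base term: filing date + 20 years → 21 December 2031.
Administrative Delay Adjustment: +802 days → 2 March 2034.
Regulatory Review Extension: 1621 days claimed exceeds the 1440-day cap, so +1440 days → 9 February 2038.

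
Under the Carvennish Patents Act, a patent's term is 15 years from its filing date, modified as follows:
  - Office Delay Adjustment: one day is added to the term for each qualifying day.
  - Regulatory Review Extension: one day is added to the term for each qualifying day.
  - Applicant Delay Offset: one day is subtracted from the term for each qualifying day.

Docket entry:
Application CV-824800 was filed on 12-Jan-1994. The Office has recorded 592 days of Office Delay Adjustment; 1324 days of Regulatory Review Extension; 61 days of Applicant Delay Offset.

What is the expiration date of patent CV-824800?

Base term: filing date + 15 years → 12 January 2009.
Office Delay Adjustment: +592 days → 27 August 2010.
Regulatory Review Extension: +1324 days → 12 April 2014.
Applicant Delay Offset: −61 days → 10 February 2014.

2014-02-10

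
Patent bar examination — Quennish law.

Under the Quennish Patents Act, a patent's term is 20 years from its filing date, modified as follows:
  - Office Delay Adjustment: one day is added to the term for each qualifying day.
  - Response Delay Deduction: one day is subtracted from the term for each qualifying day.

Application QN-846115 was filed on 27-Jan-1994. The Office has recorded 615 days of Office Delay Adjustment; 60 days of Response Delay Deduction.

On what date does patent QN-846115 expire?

Base term: filing date + 20 years → 27 January 2014.
Office Delay Adjustment: +615 days → 4 October 2015.
Response Delay Deduction: −60 days → 5 August 2015.

2015-08-05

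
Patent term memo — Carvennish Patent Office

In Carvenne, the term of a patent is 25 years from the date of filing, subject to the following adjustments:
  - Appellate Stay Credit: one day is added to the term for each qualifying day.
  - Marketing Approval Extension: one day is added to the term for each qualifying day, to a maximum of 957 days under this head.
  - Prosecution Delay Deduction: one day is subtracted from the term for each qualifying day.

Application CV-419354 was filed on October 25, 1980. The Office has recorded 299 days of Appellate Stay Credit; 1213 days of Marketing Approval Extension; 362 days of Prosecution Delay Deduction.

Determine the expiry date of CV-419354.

April 6, 2008

Base term: filing date + 25 years → 25 October 2005.
Appellate Stay Credit: +299 days → 20 August 2006.
Marketing Approval Extension: 1213 days claimed exceeds the 957-day cap, so +957 days → 3 April 2009.
Prosecution Delay Deduction: −362 days → 6 April 2008.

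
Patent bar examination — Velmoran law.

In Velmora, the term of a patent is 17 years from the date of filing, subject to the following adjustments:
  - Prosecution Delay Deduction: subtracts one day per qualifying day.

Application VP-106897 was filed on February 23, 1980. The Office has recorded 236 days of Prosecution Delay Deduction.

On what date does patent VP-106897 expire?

1996-07-02

Base term: filing date + 17 years → 23 February 1997.
Prosecution Delay Deduction: −236 days → 2 July 1996.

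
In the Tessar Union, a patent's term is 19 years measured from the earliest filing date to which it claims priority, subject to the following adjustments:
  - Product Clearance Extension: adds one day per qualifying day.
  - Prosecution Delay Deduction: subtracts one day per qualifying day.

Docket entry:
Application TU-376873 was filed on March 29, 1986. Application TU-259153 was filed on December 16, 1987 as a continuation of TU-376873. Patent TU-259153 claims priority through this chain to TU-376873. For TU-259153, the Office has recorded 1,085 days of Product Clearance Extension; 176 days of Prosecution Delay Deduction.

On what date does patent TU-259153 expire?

Earliest priority filing: 29 March 1986.
Base term: 29 March 1986 + 19 years → 29 March 2005.
Product Clearance Extension: +1085 days → 18 March 2008.
Prosecution Delay Deduction: −176 days → 24 September 2007.

September 24, 2007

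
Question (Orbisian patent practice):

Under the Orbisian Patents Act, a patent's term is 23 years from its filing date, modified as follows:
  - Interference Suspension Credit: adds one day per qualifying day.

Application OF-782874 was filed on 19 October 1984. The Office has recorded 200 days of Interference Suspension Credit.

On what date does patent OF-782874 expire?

Base term: filing date + 23 years → 19 October 2007.
Interference Suspension Credit: +200 days → 6 May 2008.

May 6, 2008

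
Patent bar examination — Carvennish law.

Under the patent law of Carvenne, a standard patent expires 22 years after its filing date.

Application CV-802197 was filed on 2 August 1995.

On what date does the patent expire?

Filing date + 22 years → 2 August 2017.

2017-08-02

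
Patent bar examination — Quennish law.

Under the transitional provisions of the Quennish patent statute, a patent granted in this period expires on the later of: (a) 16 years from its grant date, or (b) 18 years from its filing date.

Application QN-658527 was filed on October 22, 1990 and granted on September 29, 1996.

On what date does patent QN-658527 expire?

(a) grant + 16 years → 29 September 2012.
(b) filing + 18 years → 22 October 2008.
Later of the two: 29 September 2012.

2012-09-29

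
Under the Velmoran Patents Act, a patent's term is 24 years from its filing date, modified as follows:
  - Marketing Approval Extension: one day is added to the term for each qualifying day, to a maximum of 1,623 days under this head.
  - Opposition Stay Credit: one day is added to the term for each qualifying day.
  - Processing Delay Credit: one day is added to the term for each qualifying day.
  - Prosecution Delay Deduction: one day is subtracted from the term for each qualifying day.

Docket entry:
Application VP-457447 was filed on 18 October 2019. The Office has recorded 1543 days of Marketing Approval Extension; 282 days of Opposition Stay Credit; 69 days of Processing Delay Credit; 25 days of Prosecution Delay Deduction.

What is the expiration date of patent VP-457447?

2048-11-29

Base term: filing date + 24 years → 18 October 2043.
Marketing Approval Extension: 1543 days (within the 1623-day cap) → +1543 days → 8 January 2048.
Opposition Stay Credit: +282 days → 16 October 2048.
Processing Delay Credit: +69 days → 24 December 2048.
Prosecution Delay Deduction: −25 days → 29 November 2048.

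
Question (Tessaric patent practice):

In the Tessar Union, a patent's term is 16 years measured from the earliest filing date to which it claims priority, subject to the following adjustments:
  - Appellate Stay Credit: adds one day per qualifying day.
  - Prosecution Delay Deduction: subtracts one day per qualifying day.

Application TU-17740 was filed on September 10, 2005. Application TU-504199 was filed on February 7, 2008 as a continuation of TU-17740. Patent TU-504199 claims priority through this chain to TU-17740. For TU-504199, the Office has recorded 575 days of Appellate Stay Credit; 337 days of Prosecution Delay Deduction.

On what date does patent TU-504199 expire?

Earliest priority filing: 10 September 2005.
Base term: 10 September 2005 + 16 years → 10 September 2021.
Appellate Stay Credit: +575 days → 8 April 2023.
Prosecution Delay Deduction: −337 days → 6 May 2022.

May 6, 2022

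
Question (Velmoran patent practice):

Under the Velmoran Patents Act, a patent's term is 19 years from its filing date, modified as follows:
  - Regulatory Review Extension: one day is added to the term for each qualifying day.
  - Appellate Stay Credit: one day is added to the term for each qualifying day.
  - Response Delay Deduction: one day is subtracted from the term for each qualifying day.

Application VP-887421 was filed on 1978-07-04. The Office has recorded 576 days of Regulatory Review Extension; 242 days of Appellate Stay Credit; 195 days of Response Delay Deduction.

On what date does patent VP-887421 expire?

1999-03-19

Base term: filing date + 19 years → 4 July 1997.
Regulatory Review Extension: +576 days → 31 January 1999.
Appellate Stay Credit: +242 days → 30 September 1999.
Response Delay Deduction: −195 days → 19 March 1999.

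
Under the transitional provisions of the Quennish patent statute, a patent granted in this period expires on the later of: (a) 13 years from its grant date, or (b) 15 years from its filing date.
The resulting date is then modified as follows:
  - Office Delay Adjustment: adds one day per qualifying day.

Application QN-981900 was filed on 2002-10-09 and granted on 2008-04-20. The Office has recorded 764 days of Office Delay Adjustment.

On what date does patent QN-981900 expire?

May 24, 2023

(a) grant + 13 years → 20 April 2021.
(b) filing + 15 years → 9 October 2017.
Later of the two: 20 April 2021.
Office Delay Adjustment: +764 days → 24 May 2023.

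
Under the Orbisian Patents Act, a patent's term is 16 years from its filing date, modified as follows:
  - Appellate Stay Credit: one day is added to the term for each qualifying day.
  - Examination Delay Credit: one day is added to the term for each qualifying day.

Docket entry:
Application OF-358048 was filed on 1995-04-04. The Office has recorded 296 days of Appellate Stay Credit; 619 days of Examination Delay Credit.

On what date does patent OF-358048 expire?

Base term: filing date + 16 years → 4 April 2011.
Appellate Stay Credit: +296 days → 25 January 2012.
Examination Delay Credit: +619 days → 5 October 2013.

2013-10-05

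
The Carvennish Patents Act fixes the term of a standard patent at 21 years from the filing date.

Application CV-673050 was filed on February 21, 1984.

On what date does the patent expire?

Filing date + 21 years → 21 February 2005.

February 21, 2005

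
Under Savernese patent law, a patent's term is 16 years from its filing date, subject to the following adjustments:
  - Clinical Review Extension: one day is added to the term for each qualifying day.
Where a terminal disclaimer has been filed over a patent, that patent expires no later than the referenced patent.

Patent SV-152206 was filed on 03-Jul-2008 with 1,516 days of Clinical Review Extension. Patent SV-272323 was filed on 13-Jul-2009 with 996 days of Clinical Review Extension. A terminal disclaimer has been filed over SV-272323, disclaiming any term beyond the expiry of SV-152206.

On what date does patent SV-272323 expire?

2028-04-04

Natural term of SV-272323:
  Base: filing + 16 years → 13 July 2025.
  Clinical Review Extension: +996 days → 4 April 2028.
Expiry of referenced patent SV-152206:
  Base: filing + 16 years → 3 July 2024.
  Clinical Review Extension: +1516 days → 27 August 2028.
Terminal disclaimer: SV-272323 expires on the earlier of 4 April 2028 and 27 August 2028.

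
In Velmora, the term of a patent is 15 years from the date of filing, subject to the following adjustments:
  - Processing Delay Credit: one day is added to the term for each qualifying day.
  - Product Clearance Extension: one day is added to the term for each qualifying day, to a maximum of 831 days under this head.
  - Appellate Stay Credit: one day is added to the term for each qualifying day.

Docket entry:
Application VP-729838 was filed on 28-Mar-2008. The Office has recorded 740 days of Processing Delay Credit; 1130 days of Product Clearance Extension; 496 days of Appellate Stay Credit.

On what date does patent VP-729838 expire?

2028-11-23

Base term: filing date + 15 years → 28 March 2023.
Processing Delay Credit: +740 days → 6 April 2025.
Product Clearance Extension: 1130 days claimed exceeds the 831-day cap, so +831 days → 16 July 2027.
Appellate Stay Credit: +496 days → 23 November 2028.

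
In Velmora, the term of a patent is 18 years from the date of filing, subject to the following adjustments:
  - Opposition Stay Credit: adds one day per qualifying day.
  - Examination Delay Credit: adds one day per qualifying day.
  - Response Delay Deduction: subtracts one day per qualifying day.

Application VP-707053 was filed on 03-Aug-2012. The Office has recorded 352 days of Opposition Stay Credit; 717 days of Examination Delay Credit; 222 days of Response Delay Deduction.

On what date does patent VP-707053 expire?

2032-11-27

Base term: filing date + 18 years → 3 August 2030.
Opposition Stay Credit: +352 days → 21 July 2031.
Examination Delay Credit: +717 days → 7 July 2033.
Response Delay Deduction: −222 days → 27 November 2032.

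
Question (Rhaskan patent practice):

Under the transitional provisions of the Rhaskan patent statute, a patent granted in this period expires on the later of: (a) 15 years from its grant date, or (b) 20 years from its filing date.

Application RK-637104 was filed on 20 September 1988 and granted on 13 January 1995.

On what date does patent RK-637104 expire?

January 13, 2010

(a) grant + 15 years → 13 January 2010.
(b) filing + 20 years → 20 September 2008.
Later of the two: 13 January 2010.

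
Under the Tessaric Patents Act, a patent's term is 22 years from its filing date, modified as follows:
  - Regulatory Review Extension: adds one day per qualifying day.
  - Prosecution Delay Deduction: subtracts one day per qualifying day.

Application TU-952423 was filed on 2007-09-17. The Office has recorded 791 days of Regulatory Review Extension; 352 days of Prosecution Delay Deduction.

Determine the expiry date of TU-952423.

2030-11-30

Base term: filing date + 22 years → 17 September 2029.
Regulatory Review Extension: +791 days → 17 November 2031.
Prosecution Delay Deduction: −352 days → 30 November 2030.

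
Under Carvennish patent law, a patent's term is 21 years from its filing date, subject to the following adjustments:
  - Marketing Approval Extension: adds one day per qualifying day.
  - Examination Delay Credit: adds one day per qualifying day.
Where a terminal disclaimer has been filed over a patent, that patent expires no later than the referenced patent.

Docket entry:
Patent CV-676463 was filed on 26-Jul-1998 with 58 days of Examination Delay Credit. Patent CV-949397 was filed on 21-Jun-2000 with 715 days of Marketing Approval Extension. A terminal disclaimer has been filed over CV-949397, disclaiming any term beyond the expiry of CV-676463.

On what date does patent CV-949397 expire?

Natural term of CV-949397:
  Base: filing + 21 years → 21 June 2021.
  Marketing Approval Extension: +715 days → 6 June 2023.
Expiry of referenced patent CV-676463:
  Base: filing + 21 years → 26 July 2019.
  Examination Delay Credit: +58 days → 22 September 2019.
Terminal disclaimer: CV-949397 expires on the earlier of 6 June 2023 and 22 September 2019.

2019-09-22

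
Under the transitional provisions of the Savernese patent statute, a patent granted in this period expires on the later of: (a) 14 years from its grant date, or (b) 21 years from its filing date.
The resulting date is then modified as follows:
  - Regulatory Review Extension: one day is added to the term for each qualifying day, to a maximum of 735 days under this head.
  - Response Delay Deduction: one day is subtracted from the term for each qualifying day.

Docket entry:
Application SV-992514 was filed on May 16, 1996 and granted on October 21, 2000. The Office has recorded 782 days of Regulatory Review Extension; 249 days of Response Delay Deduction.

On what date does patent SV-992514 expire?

(a) grant + 14 years → 21 October 2014.
(b) filing + 21 years → 16 May 2017.
Later of the two: 16 May 2017.
Regulatory Review Extension: 782 days claimed exceeds the 735-day cap, so +735 days → 21 May 2019.
Response Delay Deduction: −249 days → 14 September 2018.

2018-09-14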